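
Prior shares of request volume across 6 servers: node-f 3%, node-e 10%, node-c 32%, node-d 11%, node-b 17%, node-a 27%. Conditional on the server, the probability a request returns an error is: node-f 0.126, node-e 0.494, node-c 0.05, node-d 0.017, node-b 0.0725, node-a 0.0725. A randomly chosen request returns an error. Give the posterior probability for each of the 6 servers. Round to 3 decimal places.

Unnormalized posteriors (prior × likelihood):
  node-f: 0.03 × 0.126 = 0.00378
  node-e: 0.1 × 0.494 = 0.0494
  node-c: 0.32 × 0.05 = 0.016
  node-d: 0.11 × 0.017 = 0.00187
  node-b: 0.17 × 0.0725 = 0.012325
  node-a: 0.27 × 0.0725 = 0.019575
Sum = 0.10295.
P(node-f | error) = 0.00378/0.10295 ≈ 0.037
P(node-e | error) = 0.0494/0.10295 ≈ 0.480
P(node-c | error) = 0.016/0.10295 ≈ 0.155
P(node-d | error) = 0.00187/0.10295 ≈ 0.018
P(node-b | error) = 0.012325/0.10295 ≈ 0.120
P(node-a | error) = 0.019575/0.10295 ≈ 0.190

node-f 0.037, node-e 0.480, node-c 0.155, node-d 0.018, node-b 0.120, node-a 0.190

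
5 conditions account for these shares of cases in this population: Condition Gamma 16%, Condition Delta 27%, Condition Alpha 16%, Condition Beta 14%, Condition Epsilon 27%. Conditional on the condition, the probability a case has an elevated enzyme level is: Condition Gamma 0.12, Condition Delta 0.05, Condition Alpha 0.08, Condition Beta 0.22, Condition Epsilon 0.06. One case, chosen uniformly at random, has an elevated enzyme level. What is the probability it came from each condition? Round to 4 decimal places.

Condition Gamma 0.2076, Condition Delta 0.1459, Condition Alpha 0.1384, Condition Beta 0.3330, Condition Epsilon 0.1751

Compute prior × likelihood for every hypothesis:
  Condition Gamma: 0.16 × 0.12 = 0.0192
  Condition Delta: 0.27 × 0.05 = 0.0135
  Condition Alpha: 0.16 × 0.08 = 0.0128
  Condition Beta: 0.14 × 0.22 = 0.0308
  Condition Epsilon: 0.27 × 0.06 = 0.0162
Sum = 0.0925.
P(Condition Gamma | elevated) = 0.0192/0.0925 ≈ 0.2076
P(Condition Delta | elevated) = 0.0135/0.0925 ≈ 0.1459
P(Condition Alpha | elevated) = 0.0128/0.0925 ≈ 0.1384
P(Condition Beta | elevated) = 0.0308/0.0925 ≈ 0.3330
P(Condition Epsilon | elevated) = 0.0162/0.0925 ≈ 0.1751
(Check: 0.2076+0.1459+0.1384+0.3330+0.1751 = 1.0000.)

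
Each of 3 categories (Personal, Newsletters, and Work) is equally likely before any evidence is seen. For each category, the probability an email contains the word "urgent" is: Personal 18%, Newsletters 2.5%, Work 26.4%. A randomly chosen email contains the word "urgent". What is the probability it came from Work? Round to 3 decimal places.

Since the prior is uniform, the posterior is proportional to the likelihood:
  Personal: 0.18
  Newsletters: 0.025
  Work: 0.264
Normalizing constant = 0.469.
P(Work | evidence) = 0.264 / 0.469 ≈ 0.563.

0.563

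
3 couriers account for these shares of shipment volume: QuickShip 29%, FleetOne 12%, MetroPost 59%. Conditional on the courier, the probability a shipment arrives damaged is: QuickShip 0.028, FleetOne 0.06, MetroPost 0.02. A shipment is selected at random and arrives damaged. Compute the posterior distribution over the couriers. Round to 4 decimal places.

QuickShip 0.2994, FleetOne 0.2655, MetroPost 0.4351

Compute prior × likelihood for every hypothesis:
  QuickShip: 0.29 × 0.028 = 0.00812
  FleetOne: 0.12 × 0.06 = 0.0072
  MetroPost: 0.59 × 0.02 = 0.0118
Total = 0.02712.
P(QuickShip | damaged) = 0.00812/0.02712 ≈ 0.2994
P(FleetOne | damaged) = 0.0072/0.02712 ≈ 0.2655
P(MetroPost | damaged) = 0.0118/0.02712 ≈ 0.4351
(Check: 0.2994+0.2655+0.4351 = 1.0000.)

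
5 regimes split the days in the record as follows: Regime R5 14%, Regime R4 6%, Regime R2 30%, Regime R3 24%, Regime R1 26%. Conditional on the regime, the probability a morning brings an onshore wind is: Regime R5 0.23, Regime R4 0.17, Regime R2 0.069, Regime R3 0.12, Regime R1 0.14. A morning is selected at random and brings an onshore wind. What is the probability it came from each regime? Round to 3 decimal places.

Compute prior × likelihood for every hypothesis:
  Regime R5: 0.14 × 0.23 = 0.0322
  Regime R4: 0.06 × 0.17 = 0.0102
  Regime R2: 0.3 × 0.069 = 0.0207
  Regime R3: 0.24 × 0.12 = 0.0288
  Regime R1: 0.26 × 0.14 = 0.0364
Total = 0.1283.
P(Regime R5 | onshore) = 0.0322/0.1283 ≈ 0.251
P(Regime R4 | onshore) = 0.0102/0.1283 ≈ 0.080
P(Regime R2 | onshore) = 0.0207/0.1283 ≈ 0.161
P(Regime R3 | onshore) = 0.0288/0.1283 ≈ 0.224
P(Regime R1 | onshore) = 0.0364/0.1283 ≈ 0.284
(Check: 0.251+0.080+0.161+0.224+0.284 = 1.000.)

Regime R5 0.251, Regime R4 0.080, Regime R2 0.161, Regime R3 0.224, Regime R1 0.284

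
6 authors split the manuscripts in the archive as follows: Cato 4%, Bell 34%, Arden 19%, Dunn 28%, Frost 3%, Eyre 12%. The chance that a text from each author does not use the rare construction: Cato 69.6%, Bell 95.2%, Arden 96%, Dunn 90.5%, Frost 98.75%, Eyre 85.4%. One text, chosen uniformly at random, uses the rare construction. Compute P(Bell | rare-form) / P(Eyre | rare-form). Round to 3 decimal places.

0.932

Taking complements, P(rare-form | each) = Cato 0.304, Bell 0.048, Arden 0.04, Dunn 0.095, Frost 0.0125, Eyre 0.146.
Prior × likelihood for each hypothesis:
  Cato: 0.04 × 0.304 = 0.01216
  Bell: 0.34 × 0.048 = 0.01632
  Arden: 0.19 × 0.04 = 0.0076
  Dunn: 0.28 × 0.095 = 0.0266
  Frost: 0.03 × 0.0125 = 0.000375
  Eyre: 0.12 × 0.146 = 0.01752
Normalizing constant = 0.080575.
The ratio is 0.01632 / 0.01752 (the normalizer cancels) = 0.932.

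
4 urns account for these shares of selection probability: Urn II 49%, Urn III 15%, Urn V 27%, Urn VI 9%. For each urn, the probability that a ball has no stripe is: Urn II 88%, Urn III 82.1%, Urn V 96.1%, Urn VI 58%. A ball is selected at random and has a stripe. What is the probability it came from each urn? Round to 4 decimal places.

Urn II 0.4389, Urn III 0.2004, Urn V 0.0786, Urn VI 0.2821

Taking complements, P(striped | each) = Urn II 0.12, Urn III 0.179, Urn V 0.039, Urn VI 0.42.
Prior × likelihood for each hypothesis:
  Urn II: 0.49 × 0.12 = 0.0588
  Urn III: 0.15 × 0.179 = 0.02685
  Urn V: 0.27 × 0.039 = 0.01053
  Urn VI: 0.09 × 0.42 = 0.0378
Normalizing constant = 0.13398.
P(Urn II | striped) = 0.0588/0.13398 ≈ 0.4389
P(Urn III | striped) = 0.02685/0.13398 ≈ 0.2004
P(Urn V | striped) = 0.01053/0.13398 ≈ 0.0786
P(Urn VI | striped) = 0.0378/0.13398 ≈ 0.2821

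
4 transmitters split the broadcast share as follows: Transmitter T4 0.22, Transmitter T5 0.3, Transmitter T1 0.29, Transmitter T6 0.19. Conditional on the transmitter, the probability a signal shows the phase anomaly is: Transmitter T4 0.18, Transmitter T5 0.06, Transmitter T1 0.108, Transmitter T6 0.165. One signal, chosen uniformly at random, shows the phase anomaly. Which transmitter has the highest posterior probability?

Unnormalized posteriors (prior × likelihood):
  Transmitter T4: 0.22 × 0.18 = 0.0396
  Transmitter T5: 0.3 × 0.06 = 0.018
  Transmitter T1: 0.29 × 0.108 = 0.03132
  Transmitter T6: 0.19 × 0.165 = 0.03135
Sum = 0.12027.
Largest term belongs to Transmitter T4, so Transmitter T4 is most probable.

Transmitter T4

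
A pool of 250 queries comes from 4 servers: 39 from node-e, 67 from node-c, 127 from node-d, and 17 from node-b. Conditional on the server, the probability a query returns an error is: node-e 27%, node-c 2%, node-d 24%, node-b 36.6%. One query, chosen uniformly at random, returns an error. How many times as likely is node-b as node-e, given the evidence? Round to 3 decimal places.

0.591

Prior × likelihood for each hypothesis:
  node-e: 0.156 × 0.27 = 0.04212
  node-c: 0.268 × 0.02 = 0.00536
  node-d: 0.508 × 0.24 = 0.12192
  node-b: 0.068 × 0.366 = 0.024888
Total = 0.194288.
The ratio is 0.024888 / 0.04212 (the normalizer cancels) = 0.591.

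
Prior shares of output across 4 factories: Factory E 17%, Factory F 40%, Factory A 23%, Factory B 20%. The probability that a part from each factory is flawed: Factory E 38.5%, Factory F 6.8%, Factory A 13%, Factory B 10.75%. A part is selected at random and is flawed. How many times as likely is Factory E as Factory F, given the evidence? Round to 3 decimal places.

2.406

Prior × likelihood for each hypothesis:
  Factory E: 0.17 × 0.385 = 0.06545
  Factory F: 0.4 × 0.068 = 0.0272
  Factory A: 0.23 × 0.13 = 0.0299
  Factory B: 0.2 × 0.1075 = 0.0215
Normalizing constant = 0.14405.
The ratio is 0.06545 / 0.0272 (the normalizer cancels) = 2.406.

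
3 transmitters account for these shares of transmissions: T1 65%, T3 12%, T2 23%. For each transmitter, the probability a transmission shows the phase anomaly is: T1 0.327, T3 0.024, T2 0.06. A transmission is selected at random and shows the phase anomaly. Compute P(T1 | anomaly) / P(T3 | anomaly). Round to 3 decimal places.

73.802

Unnormalized posteriors (prior × likelihood):
  T1: 0.65 × 0.327 = 0.21255
  T3: 0.12 × 0.024 = 0.00288
  T2: 0.23 × 0.06 = 0.0138
Total = 0.22923.
The ratio is 0.21255 / 0.00288 (the normalizer cancels) = 73.802.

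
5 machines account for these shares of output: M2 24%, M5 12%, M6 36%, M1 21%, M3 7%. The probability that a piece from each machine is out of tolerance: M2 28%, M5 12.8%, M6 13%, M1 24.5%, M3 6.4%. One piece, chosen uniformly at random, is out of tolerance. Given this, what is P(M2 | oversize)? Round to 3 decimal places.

0.363

By Bayes' rule, posterior ∝ prior × likelihood:
  M2: 0.24 × 0.28 = 0.0672
  M5: 0.12 × 0.128 = 0.01536
  M6: 0.36 × 0.13 = 0.0468
  M1: 0.21 × 0.245 = 0.05145
  M3: 0.07 × 0.064 = 0.00448
Normalizing constant = 0.18529.
P(M2 | evidence) = 0.0672 / 0.18529 ≈ 0.363.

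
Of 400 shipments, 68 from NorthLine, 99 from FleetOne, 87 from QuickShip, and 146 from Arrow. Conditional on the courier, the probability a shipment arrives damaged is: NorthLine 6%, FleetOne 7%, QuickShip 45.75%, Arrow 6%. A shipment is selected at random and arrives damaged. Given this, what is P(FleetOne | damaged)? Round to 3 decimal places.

Prior × likelihood for each hypothesis:
  NorthLine: 0.17 × 0.06 = 0.0102
  FleetOne: 0.2475 × 0.07 = 0.017325
  QuickShip: 0.2175 × 0.4575 = 0.09950625
  Arrow: 0.365 × 0.06 = 0.0219
Normalizing constant = 0.14893125.
P(FleetOne | evidence) = 0.017325 / 0.14893125 ≈ 0.116.

0.116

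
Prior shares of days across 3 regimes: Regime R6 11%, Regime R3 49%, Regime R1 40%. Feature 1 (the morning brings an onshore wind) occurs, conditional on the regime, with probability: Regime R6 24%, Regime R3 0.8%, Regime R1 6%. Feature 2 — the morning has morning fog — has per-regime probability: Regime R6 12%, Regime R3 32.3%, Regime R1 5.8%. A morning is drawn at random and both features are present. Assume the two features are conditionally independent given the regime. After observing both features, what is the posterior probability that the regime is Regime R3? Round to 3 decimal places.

By Bayes' rule, posterior ∝ prior × likelihood:
  Regime R6: 0.11 × 0.24 × 0.12 = 0.003168
  Regime R3: 0.49 × 0.008 × 0.323 = 0.00126616
  Regime R1: 0.4 × 0.06 × 0.058 = 0.001392
Sum = 0.00582616.
P(Regime R3 | evidence) = 0.00126616 / 0.00582616 ≈ 0.217.

0.217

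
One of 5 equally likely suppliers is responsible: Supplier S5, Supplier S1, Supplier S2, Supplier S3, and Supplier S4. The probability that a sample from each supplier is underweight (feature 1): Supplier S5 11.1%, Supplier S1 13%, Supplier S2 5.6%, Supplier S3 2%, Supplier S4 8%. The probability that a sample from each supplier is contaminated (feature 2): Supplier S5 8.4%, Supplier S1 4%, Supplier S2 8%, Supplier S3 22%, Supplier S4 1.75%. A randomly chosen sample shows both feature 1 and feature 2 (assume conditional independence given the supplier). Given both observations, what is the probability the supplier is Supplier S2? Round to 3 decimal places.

With a uniform prior (1/5 each), posterior ∝ likelihood:
  Supplier S5: 0.111 × 0.084 = 0.009324
  Supplier S1: 0.13 × 0.04 = 0.0052
  Supplier S2: 0.056 × 0.08 = 0.00448
  Supplier S3: 0.02 × 0.22 = 0.0044
  Supplier S4: 0.08 × 0.0175 = 0.0014
Sum = 0.024804.
P(Supplier S2 | evidence) = 0.00448 / 0.024804 ≈ 0.181.

0.181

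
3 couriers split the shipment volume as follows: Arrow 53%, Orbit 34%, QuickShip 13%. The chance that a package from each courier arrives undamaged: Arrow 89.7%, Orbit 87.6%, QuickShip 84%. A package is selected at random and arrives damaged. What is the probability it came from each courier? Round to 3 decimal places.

Arrow 0.464, Orbit 0.359, QuickShip 0.177

Taking complements, P(damaged | each) = Arrow 0.103, Orbit 0.124, QuickShip 0.16.
Compute prior × likelihood for every hypothesis:
  Arrow: 0.53 × 0.103 = 0.05459
  Orbit: 0.34 × 0.124 = 0.04216
  QuickShip: 0.13 × 0.16 = 0.0208
Sum = 0.11755.
P(Arrow | damaged) = 0.05459/0.11755 ≈ 0.464
P(Orbit | damaged) = 0.04216/0.11755 ≈ 0.359
P(QuickShip | damaged) = 0.0208/0.11755 ≈ 0.177
(Check: 0.464+0.359+0.177 = 1.000.)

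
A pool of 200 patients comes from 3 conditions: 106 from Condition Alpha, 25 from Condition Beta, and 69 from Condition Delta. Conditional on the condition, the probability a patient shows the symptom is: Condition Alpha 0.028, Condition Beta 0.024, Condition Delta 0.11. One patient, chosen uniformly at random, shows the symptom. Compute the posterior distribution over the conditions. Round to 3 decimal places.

Prior × likelihood for each hypothesis:
  Condition Alpha: 0.53 × 0.028 = 0.01484
  Condition Beta: 0.125 × 0.024 = 0.003
  Condition Delta: 0.345 × 0.11 = 0.03795
Sum = 0.05579.
P(Condition Alpha | symptomatic) = 0.01484/0.05579 ≈ 0.266
P(Condition Beta | symptomatic) = 0.003/0.05579 ≈ 0.054
P(Condition Delta | symptomatic) = 0.03795/0.05579 ≈ 0.680
(Check: 0.266+0.054+0.680 = 1.000.)

Condition Alpha 0.266, Condition Beta 0.054, Condition Delta 0.680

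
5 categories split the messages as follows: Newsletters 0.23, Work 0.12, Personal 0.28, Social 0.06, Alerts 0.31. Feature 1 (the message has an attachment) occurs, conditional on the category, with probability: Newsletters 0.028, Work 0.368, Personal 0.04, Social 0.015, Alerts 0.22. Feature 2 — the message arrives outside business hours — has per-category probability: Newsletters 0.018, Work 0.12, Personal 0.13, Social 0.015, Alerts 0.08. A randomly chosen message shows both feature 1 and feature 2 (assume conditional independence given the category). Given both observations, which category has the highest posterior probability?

Alerts

Unnormalized posteriors (prior × likelihood):
  Newsletters: 0.23 × 0.028 × 0.018 = 0.00011592
  Work: 0.12 × 0.368 × 0.12 = 0.0052992
  Personal: 0.28 × 0.04 × 0.13 = 0.001456
  Social: 0.06 × 0.015 × 0.015 = 0.0000135
  Alerts: 0.31 × 0.22 × 0.08 = 0.005456
Sum = 0.01234062.
Largest term belongs to Alerts, so Alerts is most probable.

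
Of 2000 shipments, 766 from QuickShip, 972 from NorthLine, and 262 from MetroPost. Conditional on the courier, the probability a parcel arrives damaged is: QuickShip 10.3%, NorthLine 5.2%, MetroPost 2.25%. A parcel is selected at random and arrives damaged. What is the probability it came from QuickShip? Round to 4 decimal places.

0.5830

Unnormalized posteriors (prior × likelihood):
  QuickShip: 0.383 × 0.103 = 0.039449
  NorthLine: 0.486 × 0.052 = 0.025272
  MetroPost: 0.131 × 0.0225 = 0.0029475
Normalizing constant = 0.0676685.
P(QuickShip | evidence) = 0.039449 / 0.0676685 ≈ 0.5830.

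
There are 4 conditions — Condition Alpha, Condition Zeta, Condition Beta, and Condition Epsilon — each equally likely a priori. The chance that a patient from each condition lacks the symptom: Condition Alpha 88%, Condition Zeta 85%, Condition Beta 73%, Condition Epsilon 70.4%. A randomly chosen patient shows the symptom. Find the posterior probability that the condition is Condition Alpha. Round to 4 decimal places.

0.1435

Taking complements, P(symptomatic | each) = Condition Alpha 0.12, Condition Zeta 0.15, Condition Beta 0.27, Condition Epsilon 0.296.
With a uniform prior (1/4 each), posterior ∝ likelihood:
  Condition Alpha: 0.12
  Condition Zeta: 0.15
  Condition Beta: 0.27
  Condition Epsilon: 0.296
Normalizing constant = 0.836.
P(Condition Alpha | evidence) = 0.12 / 0.836 ≈ 0.1435.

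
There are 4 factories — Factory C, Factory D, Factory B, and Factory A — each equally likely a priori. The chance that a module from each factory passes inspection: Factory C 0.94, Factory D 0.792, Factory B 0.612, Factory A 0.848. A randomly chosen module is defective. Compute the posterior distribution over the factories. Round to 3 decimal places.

Factory C 0.074, Factory D 0.257, Factory B 0.480, Factory A 0.188

Taking complements, P(defective | each) = Factory C 0.06, Factory D 0.208, Factory B 0.388, Factory A 0.152.
Since the prior is uniform, the posterior is proportional to the likelihood:
  Factory C: 0.06
  Factory D: 0.208
  Factory B: 0.388
  Factory A: 0.152
Sum = 0.808.
P(Factory C | defective) = 0.06/0.808 ≈ 0.074
P(Factory D | defective) = 0.208/0.808 ≈ 0.257
P(Factory B | defective) = 0.388/0.808 ≈ 0.480
P(Factory A | defective) = 0.152/0.808 ≈ 0.188
(Check: 0.074+0.257+0.480+0.188 = 0.999.)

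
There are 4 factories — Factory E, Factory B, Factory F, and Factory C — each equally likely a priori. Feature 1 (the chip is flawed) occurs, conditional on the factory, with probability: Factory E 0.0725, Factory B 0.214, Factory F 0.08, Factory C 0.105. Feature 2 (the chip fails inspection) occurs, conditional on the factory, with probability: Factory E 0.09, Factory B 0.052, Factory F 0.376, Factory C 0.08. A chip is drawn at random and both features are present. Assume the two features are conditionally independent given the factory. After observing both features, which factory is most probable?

Factory F

Since the prior is uniform, the posterior is proportional to the likelihood:
  Factory E: 0.0725 × 0.09 = 0.006525
  Factory B: 0.214 × 0.052 = 0.011128
  Factory F: 0.08 × 0.376 = 0.03008
  Factory C: 0.105 × 0.08 = 0.0084
Normalizing constant = 0.056133.
Largest term belongs to Factory F, so Factory F is most probable.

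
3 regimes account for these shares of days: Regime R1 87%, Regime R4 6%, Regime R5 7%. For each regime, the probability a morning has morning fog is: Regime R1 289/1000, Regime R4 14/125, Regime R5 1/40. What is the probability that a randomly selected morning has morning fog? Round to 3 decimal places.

Prior × likelihood for each hypothesis:
  Regime R1: 0.87 × 0.289 = 0.25143
  Regime R4: 0.06 × 0.112 = 0.00672
  Regime R5: 0.07 × 0.025 = 0.00175
P(fog) = 0.25143 + 0.00672 + 0.00175 = 0.2599 → 0.260.

0.260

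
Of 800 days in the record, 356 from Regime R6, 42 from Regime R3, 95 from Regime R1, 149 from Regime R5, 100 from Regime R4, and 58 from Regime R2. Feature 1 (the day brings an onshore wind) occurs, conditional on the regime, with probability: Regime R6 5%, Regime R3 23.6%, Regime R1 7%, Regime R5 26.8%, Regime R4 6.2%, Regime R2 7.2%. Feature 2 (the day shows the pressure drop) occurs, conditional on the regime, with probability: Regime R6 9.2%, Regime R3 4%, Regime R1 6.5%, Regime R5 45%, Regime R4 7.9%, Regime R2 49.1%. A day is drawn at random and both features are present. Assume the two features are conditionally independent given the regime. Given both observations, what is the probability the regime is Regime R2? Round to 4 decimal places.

Unnormalized posteriors (prior × likelihood):
  Regime R6: 0.445 × 0.05 × 0.092 = 0.002047
  Regime R3: 0.0525 × 0.236 × 0.04 = 0.0004956
  Regime R1: 0.11875 × 0.07 × 0.065 = 0.0005403125
  Regime R5: 0.18625 × 0.268 × 0.45 = 0.02246175
  Regime R4: 0.125 × 0.062 × 0.079 = 0.00061225
  Regime R2: 0.0725 × 0.072 × 0.491 = 0.00256302
Total = 0.0287199325.
P(Regime R2 | evidence) = 0.00256302 / 0.0287199325 ≈ 0.0892.

0.0892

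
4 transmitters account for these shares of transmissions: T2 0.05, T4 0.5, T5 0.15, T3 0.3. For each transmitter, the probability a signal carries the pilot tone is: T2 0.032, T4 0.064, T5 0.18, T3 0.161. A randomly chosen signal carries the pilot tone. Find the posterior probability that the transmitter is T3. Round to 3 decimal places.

0.444

Prior × likelihood for each hypothesis:
  T2: 0.05 × 0.032 = 0.0016
  T4: 0.5 × 0.064 = 0.032
  T5: 0.15 × 0.18 = 0.027
  T3: 0.3 × 0.161 = 0.0483
Total = 0.1089.
P(T3 | evidence) = 0.0483 / 0.1089 ≈ 0.444.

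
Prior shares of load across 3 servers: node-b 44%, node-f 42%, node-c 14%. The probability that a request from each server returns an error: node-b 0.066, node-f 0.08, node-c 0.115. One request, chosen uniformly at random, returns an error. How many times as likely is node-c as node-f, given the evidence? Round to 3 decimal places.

Unnormalized posteriors (prior × likelihood):
  node-b: 0.44 × 0.066 = 0.02904
  node-f: 0.42 × 0.08 = 0.0336
  node-c: 0.14 × 0.115 = 0.0161
Total = 0.07874.
The ratio is 0.0161 / 0.0336 (the normalizer cancels) = 0.479.

0.479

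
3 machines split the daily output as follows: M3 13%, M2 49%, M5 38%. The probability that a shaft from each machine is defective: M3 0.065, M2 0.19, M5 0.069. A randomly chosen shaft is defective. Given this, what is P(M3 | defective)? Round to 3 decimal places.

Compute prior × likelihood for every hypothesis:
  M3: 0.13 × 0.065 = 0.00845
  M2: 0.49 × 0.19 = 0.0931
  M5: 0.38 × 0.069 = 0.02622
Normalizing constant = 0.12777.
P(M3 | evidence) = 0.00845 / 0.12777 ≈ 0.066.

0.066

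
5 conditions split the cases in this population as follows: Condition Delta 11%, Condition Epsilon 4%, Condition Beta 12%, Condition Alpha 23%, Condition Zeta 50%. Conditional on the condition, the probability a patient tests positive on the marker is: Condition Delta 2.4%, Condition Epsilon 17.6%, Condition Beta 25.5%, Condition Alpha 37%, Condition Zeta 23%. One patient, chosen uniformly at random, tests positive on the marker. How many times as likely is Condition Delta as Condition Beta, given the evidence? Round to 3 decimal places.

By Bayes' rule, posterior ∝ prior × likelihood:
  Condition Delta: 0.11 × 0.024 = 0.00264
  Condition Epsilon: 0.04 × 0.176 = 0.00704
  Condition Beta: 0.12 × 0.255 = 0.0306
  Condition Alpha: 0.23 × 0.37 = 0.0851
  Condition Zeta: 0.5 × 0.23 = 0.115
Total = 0.24038.
The ratio is 0.00264 / 0.0306 (the normalizer cancels) = 0.086.

0.086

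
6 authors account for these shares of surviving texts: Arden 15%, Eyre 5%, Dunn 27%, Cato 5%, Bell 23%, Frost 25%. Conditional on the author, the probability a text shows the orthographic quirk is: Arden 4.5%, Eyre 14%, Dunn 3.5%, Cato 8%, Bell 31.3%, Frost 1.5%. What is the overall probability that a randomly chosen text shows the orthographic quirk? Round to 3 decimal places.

Unnormalized posteriors (prior × likelihood):
  Arden: 0.15 × 0.045 = 0.00675
  Eyre: 0.05 × 0.14 = 0.007
  Dunn: 0.27 × 0.035 = 0.00945
  Cato: 0.05 × 0.08 = 0.004
  Bell: 0.23 × 0.313 = 0.07199
  Frost: 0.25 × 0.015 = 0.00375
P(quirk) = 0.00675 + 0.007 + 0.00945 + 0.004 + 0.07199 + 0.00375 = 0.10294 → 0.103.

0.103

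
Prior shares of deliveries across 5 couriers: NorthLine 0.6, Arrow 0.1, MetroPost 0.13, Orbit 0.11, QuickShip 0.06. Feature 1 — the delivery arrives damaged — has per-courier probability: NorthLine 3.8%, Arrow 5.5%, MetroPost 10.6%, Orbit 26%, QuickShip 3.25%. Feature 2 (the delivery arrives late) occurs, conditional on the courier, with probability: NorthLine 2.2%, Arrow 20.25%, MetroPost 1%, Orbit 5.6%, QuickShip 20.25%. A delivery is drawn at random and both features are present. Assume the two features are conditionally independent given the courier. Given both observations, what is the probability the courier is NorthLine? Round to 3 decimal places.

0.134

Compute prior × likelihood for every hypothesis:
  NorthLine: 0.6 × 0.038 × 0.022 = 0.0005016
  Arrow: 0.1 × 0.055 × 0.2025 = 0.00111375
  MetroPost: 0.13 × 0.106 × 0.01 = 0.0001378
  Orbit: 0.11 × 0.26 × 0.056 = 0.0016016
  QuickShip: 0.06 × 0.0325 × 0.2025 = 0.000394875
Normalizing constant = 0.003749625.
P(NorthLine | evidence) = 0.0005016 / 0.003749625 ≈ 0.134.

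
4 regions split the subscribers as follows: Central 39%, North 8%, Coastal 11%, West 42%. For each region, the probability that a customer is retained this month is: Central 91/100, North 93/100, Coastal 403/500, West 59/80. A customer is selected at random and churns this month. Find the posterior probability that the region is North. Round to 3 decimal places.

Taking complements, P(churn | each) = Central 0.09, North 0.07, Coastal 0.194, West 0.2625.
Unnormalized posteriors (prior × likelihood):
  Central: 0.39 × 0.09 = 0.0351
  North: 0.08 × 0.07 = 0.0056
  Coastal: 0.11 × 0.194 = 0.02134
  West: 0.42 × 0.2625 = 0.11025
Total = 0.17229.
P(North | evidence) = 0.0056 / 0.17229 ≈ 0.033.

0.033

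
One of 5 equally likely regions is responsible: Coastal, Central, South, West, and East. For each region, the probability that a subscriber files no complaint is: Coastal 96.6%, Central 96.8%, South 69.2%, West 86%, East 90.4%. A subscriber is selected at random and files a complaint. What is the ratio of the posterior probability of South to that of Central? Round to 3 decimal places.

9.625

Taking complements, P(complaint | each) = Coastal 0.034, Central 0.032, South 0.308, West 0.14, East 0.096.
With a uniform prior (1/5 each), posterior ∝ likelihood:
  Coastal: 0.034
  Central: 0.032
  South: 0.308
  West: 0.14
  East: 0.096
Sum = 0.61.
The ratio is 0.308 / 0.032 (the normalizer cancels) = 9.625.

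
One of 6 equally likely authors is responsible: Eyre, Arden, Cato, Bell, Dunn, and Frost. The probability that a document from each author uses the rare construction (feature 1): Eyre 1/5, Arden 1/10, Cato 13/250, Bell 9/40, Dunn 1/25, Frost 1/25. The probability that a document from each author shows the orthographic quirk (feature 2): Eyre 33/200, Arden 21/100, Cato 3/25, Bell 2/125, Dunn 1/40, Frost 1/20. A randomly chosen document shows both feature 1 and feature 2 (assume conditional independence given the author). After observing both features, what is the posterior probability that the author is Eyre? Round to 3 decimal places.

Since the prior is uniform, the posterior is proportional to the likelihood:
  Eyre: 0.2 × 0.165 = 0.033
  Arden: 0.1 × 0.21 = 0.021
  Cato: 0.052 × 0.12 = 0.00624
  Bell: 0.225 × 0.016 = 0.0036
  Dunn: 0.04 × 0.025 = 0.001
  Frost: 0.04 × 0.05 = 0.002
Total = 0.06684.
P(Eyre | evidence) = 0.033 / 0.06684 ≈ 0.494.

0.494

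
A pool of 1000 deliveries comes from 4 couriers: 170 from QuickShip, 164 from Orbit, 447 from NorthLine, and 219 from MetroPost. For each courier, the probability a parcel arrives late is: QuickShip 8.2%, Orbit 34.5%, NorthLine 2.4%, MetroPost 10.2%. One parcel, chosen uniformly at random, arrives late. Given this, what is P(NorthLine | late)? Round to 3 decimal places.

0.104

Prior × likelihood for each hypothesis:
  QuickShip: 0.17 × 0.082 = 0.01394
  Orbit: 0.164 × 0.345 = 0.05658
  NorthLine: 0.447 × 0.024 = 0.010728
  MetroPost: 0.219 × 0.102 = 0.022338
Normalizing constant = 0.103586.
P(NorthLine | evidence) = 0.010728 / 0.103586 ≈ 0.104.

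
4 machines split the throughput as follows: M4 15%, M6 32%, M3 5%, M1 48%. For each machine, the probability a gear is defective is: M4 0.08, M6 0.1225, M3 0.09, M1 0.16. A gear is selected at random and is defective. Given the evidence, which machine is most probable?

M1

By Bayes' rule, posterior ∝ prior × likelihood:
  M4: 0.15 × 0.08 = 0.012
  M6: 0.32 × 0.1225 = 0.0392
  M3: 0.05 × 0.09 = 0.0045
  M1: 0.48 × 0.16 = 0.0768
Sum = 0.1325.
Largest term belongs to M1, so M1 is most probable.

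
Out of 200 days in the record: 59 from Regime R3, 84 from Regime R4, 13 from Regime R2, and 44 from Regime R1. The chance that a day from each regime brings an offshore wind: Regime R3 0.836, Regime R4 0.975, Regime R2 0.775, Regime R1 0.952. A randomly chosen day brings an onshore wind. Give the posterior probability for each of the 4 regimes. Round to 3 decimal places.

Regime R3 0.576, Regime R4 0.125, Regime R2 0.174, Regime R1 0.126

Taking complements, P(onshore | each) = Regime R3 0.164, Regime R4 0.025, Regime R2 0.225, Regime R1 0.048.
Prior × likelihood for each hypothesis:
  Regime R3: 0.295 × 0.164 = 0.04838
  Regime R4: 0.42 × 0.025 = 0.0105
  Regime R2: 0.065 × 0.225 = 0.014625
  Regime R1: 0.22 × 0.048 = 0.01056
Sum = 0.084065.
P(Regime R3 | onshore) = 0.04838/0.084065 ≈ 0.576
P(Regime R4 | onshore) = 0.0105/0.084065 ≈ 0.125
P(Regime R2 | onshore) = 0.014625/0.084065 ≈ 0.174
P(Regime R1 | onshore) = 0.01056/0.084065 ≈ 0.126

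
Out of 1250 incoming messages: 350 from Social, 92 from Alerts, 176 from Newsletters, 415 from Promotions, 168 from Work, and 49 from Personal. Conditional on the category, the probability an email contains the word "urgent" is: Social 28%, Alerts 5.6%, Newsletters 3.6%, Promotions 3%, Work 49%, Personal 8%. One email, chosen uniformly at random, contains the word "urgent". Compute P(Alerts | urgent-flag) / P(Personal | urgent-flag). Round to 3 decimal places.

By Bayes' rule, posterior ∝ prior × likelihood:
  Social: 0.28 × 0.28 = 0.0784
  Alerts: 0.0736 × 0.056 = 0.0041216
  Newsletters: 0.1408 × 0.036 = 0.0050688
  Promotions: 0.332 × 0.03 = 0.00996
  Work: 0.1344 × 0.49 = 0.065856
  Personal: 0.0392 × 0.08 = 0.003136
Total = 0.1665424.
The ratio is 0.0041216 / 0.003136 (the normalizer cancels) = 1.314.

1.314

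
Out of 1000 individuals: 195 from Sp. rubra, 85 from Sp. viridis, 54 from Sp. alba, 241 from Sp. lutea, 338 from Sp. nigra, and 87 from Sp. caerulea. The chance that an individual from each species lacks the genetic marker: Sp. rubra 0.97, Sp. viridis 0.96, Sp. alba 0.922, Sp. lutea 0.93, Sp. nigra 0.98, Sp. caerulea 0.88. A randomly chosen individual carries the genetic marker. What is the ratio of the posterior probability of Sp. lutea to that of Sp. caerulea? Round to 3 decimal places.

1.616

Taking complements, P(marker | each) = Sp. rubra 0.03, Sp. viridis 0.04, Sp. alba 0.078, Sp. lutea 0.07, Sp. nigra 0.02, Sp. caerulea 0.12.
Compute prior × likelihood for every hypothesis:
  Sp. rubra: 0.195 × 0.03 = 0.00585
  Sp. viridis: 0.085 × 0.04 = 0.0034
  Sp. alba: 0.054 × 0.078 = 0.004212
  Sp. lutea: 0.241 × 0.07 = 0.01687
  Sp. nigra: 0.338 × 0.02 = 0.00676
  Sp. caerulea: 0.087 × 0.12 = 0.01044
Sum = 0.047532.
The ratio is 0.01687 / 0.01044 (the normalizer cancels) = 1.616.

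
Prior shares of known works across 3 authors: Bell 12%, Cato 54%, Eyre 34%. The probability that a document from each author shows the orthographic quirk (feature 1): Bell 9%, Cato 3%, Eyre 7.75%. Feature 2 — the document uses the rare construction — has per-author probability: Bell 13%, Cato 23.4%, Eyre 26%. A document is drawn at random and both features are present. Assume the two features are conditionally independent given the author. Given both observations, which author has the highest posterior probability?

Eyre

By Bayes' rule, posterior ∝ prior × likelihood:
  Bell: 0.12 × 0.09 × 0.13 = 0.001404
  Cato: 0.54 × 0.03 × 0.234 = 0.0037908
  Eyre: 0.34 × 0.0775 × 0.26 = 0.006851
Total = 0.0120458.
Largest term belongs to Eyre, so Eyre is most probable.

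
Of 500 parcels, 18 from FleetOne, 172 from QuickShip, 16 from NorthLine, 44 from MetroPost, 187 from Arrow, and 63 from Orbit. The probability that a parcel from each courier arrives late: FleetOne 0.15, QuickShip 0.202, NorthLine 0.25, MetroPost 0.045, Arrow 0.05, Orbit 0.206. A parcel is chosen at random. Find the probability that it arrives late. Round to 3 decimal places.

Compute prior × likelihood for every hypothesis:
  FleetOne: 0.036 × 0.15 = 0.0054
  QuickShip: 0.344 × 0.202 = 0.069488
  NorthLine: 0.032 × 0.25 = 0.008
  MetroPost: 0.088 × 0.045 = 0.00396
  Arrow: 0.374 × 0.05 = 0.0187
  Orbit: 0.126 × 0.206 = 0.025956
P(late) = 0.0054 + 0.069488 + 0.008 + 0.00396 + 0.0187 + 0.025956 = 0.131504 → 0.132.

0.132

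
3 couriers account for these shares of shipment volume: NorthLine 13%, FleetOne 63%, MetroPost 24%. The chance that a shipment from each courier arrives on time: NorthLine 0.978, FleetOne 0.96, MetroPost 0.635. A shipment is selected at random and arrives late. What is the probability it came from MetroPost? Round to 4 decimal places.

0.7574

Taking complements, P(late | each) = NorthLine 0.022, FleetOne 0.04, MetroPost 0.365.
By Bayes' rule, posterior ∝ prior × likelihood:
  NorthLine: 0.13 × 0.022 = 0.00286
  FleetOne: 0.63 × 0.04 = 0.0252
  MetroPost: 0.24 × 0.365 = 0.0876
Total = 0.11566.
P(MetroPost | evidence) = 0.0876 / 0.11566 ≈ 0.7574.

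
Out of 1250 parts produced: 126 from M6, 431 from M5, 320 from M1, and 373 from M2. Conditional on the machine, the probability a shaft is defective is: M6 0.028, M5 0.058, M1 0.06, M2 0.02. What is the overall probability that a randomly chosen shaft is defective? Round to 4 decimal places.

Unnormalized posteriors (prior × likelihood):
  M6: 0.1008 × 0.028 = 0.0028224
  M5: 0.3448 × 0.058 = 0.0199984
  M1: 0.256 × 0.06 = 0.01536
  M2: 0.2984 × 0.02 = 0.005968
P(defective) = 0.0028224 + 0.0199984 + 0.01536 + 0.005968 = 0.0441488 → 0.0441.

0.0441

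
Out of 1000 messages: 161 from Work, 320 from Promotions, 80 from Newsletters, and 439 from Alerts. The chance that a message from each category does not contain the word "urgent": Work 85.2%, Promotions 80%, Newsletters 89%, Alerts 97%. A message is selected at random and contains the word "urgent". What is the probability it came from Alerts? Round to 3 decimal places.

0.120

Taking complements, P(urgent-flag | each) = Work 0.148, Promotions 0.2, Newsletters 0.11, Alerts 0.03.
Unnormalized posteriors (prior × likelihood):
  Work: 0.161 × 0.148 = 0.023828
  Promotions: 0.32 × 0.2 = 0.064
  Newsletters: 0.08 × 0.11 = 0.0088
  Alerts: 0.439 × 0.03 = 0.01317
Sum = 0.109798.
P(Alerts | evidence) = 0.01317 / 0.109798 ≈ 0.120.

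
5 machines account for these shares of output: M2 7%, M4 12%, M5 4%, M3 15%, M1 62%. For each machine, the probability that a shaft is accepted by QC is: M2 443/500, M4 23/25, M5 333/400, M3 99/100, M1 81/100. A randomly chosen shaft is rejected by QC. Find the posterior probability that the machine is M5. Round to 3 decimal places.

Taking complements, P(rejected | each) = M2 0.114, M4 0.08, M5 0.1675, M3 0.01, M1 0.19.
Prior × likelihood for each hypothesis:
  M2: 0.07 × 0.114 = 0.00798
  M4: 0.12 × 0.08 = 0.0096
  M5: 0.04 × 0.1675 = 0.0067
  M3: 0.15 × 0.01 = 0.0015
  M1: 0.62 × 0.19 = 0.1178
Total = 0.14358.
P(M5 | evidence) = 0.0067 / 0.14358 ≈ 0.047.

0.047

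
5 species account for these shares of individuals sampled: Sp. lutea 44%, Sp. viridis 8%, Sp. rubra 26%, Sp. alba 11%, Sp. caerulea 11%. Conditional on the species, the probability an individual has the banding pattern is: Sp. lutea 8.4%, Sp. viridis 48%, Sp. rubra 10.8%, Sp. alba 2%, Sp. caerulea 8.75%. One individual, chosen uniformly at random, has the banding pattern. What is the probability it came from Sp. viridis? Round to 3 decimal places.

0.333

Compute prior × likelihood for every hypothesis:
  Sp. lutea: 0.44 × 0.084 = 0.03696
  Sp. viridis: 0.08 × 0.48 = 0.0384
  Sp. rubra: 0.26 × 0.108 = 0.02808
  Sp. alba: 0.11 × 0.02 = 0.0022
  Sp. caerulea: 0.11 × 0.0875 = 0.009625
Sum = 0.115265.
P(Sp. viridis | evidence) = 0.0384 / 0.115265 ≈ 0.333.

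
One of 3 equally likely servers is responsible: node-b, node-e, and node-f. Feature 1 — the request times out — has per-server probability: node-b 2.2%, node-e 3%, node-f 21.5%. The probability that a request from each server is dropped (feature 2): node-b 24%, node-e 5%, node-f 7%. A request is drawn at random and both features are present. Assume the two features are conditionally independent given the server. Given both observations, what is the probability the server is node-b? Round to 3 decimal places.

Since the prior is uniform, the posterior is proportional to the likelihood:
  node-b: 0.022 × 0.24 = 0.00528
  node-e: 0.03 × 0.05 = 0.0015
  node-f: 0.215 × 0.07 = 0.01505
Sum = 0.02183.
P(node-b | evidence) = 0.00528 / 0.02183 ≈ 0.242.

0.242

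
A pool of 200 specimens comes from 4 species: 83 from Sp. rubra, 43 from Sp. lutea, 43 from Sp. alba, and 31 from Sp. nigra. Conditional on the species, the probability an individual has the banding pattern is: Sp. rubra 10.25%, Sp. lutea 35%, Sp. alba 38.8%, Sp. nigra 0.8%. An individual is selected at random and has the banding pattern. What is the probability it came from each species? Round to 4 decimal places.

Sp. rubra 0.2101, Sp. lutea 0.3717, Sp. alba 0.4121, Sp. nigra 0.0061

Compute prior × likelihood for every hypothesis:
  Sp. rubra: 0.415 × 0.1025 = 0.0425375
  Sp. lutea: 0.215 × 0.35 = 0.07525
  Sp. alba: 0.215 × 0.388 = 0.08342
  Sp. nigra: 0.155 × 0.008 = 0.00124
Total = 0.2024475.
P(Sp. rubra | banded) = 0.0425375/0.2024475 ≈ 0.2101
P(Sp. lutea | banded) = 0.07525/0.2024475 ≈ 0.3717
P(Sp. alba | banded) = 0.08342/0.2024475 ≈ 0.4121
P(Sp. nigra | banded) = 0.00124/0.2024475 ≈ 0.0061
(Check: 0.2101+0.3717+0.4121+0.0061 = 1.0000.)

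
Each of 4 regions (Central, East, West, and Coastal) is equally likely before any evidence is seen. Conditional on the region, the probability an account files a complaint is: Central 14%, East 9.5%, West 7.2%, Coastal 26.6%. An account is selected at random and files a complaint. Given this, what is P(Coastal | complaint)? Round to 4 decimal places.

0.4642

With a uniform prior (1/4 each), posterior ∝ likelihood:
  Central: 0.14
  East: 0.095
  West: 0.072
  Coastal: 0.266
Total = 0.573.
P(Coastal | evidence) = 0.266 / 0.573 ≈ 0.4642.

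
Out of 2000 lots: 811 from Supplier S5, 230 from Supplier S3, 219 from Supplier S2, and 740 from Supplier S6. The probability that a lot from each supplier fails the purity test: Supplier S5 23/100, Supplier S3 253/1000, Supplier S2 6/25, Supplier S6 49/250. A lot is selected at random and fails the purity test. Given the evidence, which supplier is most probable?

Supplier S5

By Bayes' rule, posterior ∝ prior × likelihood:
  Supplier S5: 0.4055 × 0.23 = 0.093265
  Supplier S3: 0.115 × 0.253 = 0.029095
  Supplier S2: 0.1095 × 0.24 = 0.02628
  Supplier S6: 0.37 × 0.196 = 0.07252
Normalizing constant = 0.22116.
Largest term belongs to Supplier S5, so Supplier S5 is most probable.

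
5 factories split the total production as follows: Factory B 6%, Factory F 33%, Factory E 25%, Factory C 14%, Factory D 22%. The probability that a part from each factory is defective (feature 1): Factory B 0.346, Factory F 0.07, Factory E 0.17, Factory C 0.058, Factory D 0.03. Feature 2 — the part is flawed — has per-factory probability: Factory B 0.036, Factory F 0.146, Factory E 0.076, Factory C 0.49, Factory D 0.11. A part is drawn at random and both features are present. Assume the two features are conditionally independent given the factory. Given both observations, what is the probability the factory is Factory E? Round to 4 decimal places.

Unnormalized posteriors (prior × likelihood):
  Factory B: 0.06 × 0.346 × 0.036 = 0.00074736
  Factory F: 0.33 × 0.07 × 0.146 = 0.0033726
  Factory E: 0.25 × 0.17 × 0.076 = 0.00323
  Factory C: 0.14 × 0.058 × 0.49 = 0.0039788
  Factory D: 0.22 × 0.03 × 0.11 = 0.000726
Sum = 0.01205476.
P(Factory E | evidence) = 0.00323 / 0.01205476 ≈ 0.2679.

0.2679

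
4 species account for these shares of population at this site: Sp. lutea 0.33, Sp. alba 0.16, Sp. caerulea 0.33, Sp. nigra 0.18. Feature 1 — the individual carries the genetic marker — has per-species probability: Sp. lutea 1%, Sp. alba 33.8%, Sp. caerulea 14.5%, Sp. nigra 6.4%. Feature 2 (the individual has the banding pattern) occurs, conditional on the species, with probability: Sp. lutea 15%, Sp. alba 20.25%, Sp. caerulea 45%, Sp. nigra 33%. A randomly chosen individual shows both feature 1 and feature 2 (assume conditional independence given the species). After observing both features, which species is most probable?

Sp. caerulea

Unnormalized posteriors (prior × likelihood):
  Sp. lutea: 0.33 × 0.01 × 0.15 = 0.000495
  Sp. alba: 0.16 × 0.338 × 0.2025 = 0.0109512
  Sp. caerulea: 0.33 × 0.145 × 0.45 = 0.0215325
  Sp. nigra: 0.18 × 0.064 × 0.33 = 0.0038016
Total = 0.0367803.
Largest term belongs to Sp. caerulea, so Sp. caerulea is most probable.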